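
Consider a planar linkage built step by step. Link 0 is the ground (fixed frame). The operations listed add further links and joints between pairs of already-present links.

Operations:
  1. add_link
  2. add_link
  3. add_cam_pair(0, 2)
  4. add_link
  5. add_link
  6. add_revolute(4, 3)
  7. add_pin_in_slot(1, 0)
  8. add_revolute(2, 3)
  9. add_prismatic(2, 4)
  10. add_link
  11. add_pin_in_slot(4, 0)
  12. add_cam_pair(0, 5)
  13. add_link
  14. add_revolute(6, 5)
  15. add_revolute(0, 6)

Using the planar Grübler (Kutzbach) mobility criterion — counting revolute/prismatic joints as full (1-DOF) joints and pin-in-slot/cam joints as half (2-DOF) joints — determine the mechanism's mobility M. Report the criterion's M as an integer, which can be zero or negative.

M = 4

ground; <1,0,0>
#1 <2,0,0>
#2 <3,0,0>
C:0↔2 J2 <3,0,1>
#3 <4,0,1>
#4 <5,0,1>
R:4↔3 J1 <5,1,1>
PS:1↔0 J2 <5,1,2>
R:2↔3 J1 <5,2,2>
P:2↔4 J1 <5,3,2>
#5 <6,3,2>
PS:4↔0 J2 <6,3,3>
C:0↔5 J2 <6,3,4>
#6 <7,3,4>
R:6↔5 J1 <7,4,4>
R:0↔6 J1 <7,5,4>
3×6 − 2×5 − 1×4 = 4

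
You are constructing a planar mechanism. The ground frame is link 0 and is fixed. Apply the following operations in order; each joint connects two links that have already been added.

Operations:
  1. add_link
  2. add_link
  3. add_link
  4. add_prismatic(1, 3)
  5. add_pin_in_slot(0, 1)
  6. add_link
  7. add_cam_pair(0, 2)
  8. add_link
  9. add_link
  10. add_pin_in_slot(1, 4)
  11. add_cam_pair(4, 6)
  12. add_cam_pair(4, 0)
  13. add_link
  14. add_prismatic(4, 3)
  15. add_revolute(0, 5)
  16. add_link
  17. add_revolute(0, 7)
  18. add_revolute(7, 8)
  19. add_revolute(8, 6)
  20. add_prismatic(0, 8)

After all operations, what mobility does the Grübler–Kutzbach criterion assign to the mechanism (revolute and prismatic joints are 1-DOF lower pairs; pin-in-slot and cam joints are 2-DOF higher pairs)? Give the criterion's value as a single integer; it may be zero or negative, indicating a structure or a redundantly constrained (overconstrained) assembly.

M = 5

L=1 J1=0 J2=0
add link → L=2 J1=0 J2=0
add link → L=3 J1=0 J2=0
add link → L=4 J1=0 J2=0
P@1,3 dof=1 J1 → L=4 J1=1 J2=0
PS@0,1 dof=2 J2 → L=4 J1=1 J2=1
add link → L=5 J1=1 J2=1
C@0,2 dof=2 J2 → L=5 J1=1 J2=2
add link → L=6 J1=1 J2=2
add link → L=7 J1=1 J2=2
PS@1,4 dof=2 J2 → L=7 J1=1 J2=3
C@4,6 dof=2 J2 → L=7 J1=1 J2=4
C@4,0 dof=2 J2 → L=7 J1=1 J2=5
add link → L=8 J1=1 J2=5
P@4,3 dof=1 J1 → L=8 J1=2 J2=5
R@0,5 dof=1 J1 → L=8 J1=3 J2=5
add link → L=9 J1=3 J2=5
R@0,7 dof=1 J1 → L=9 J1=4 J2=5
R@7,8 dof=1 J1 → L=9 J1=5 J2=5
R@8,6 dof=1 J1 → L=9 J1=6 J2=5
P@0,8 dof=1 J1 → L=9 J1=7 J2=5
M=3(L−1)−2J1−J2=3·8−2·7−5=5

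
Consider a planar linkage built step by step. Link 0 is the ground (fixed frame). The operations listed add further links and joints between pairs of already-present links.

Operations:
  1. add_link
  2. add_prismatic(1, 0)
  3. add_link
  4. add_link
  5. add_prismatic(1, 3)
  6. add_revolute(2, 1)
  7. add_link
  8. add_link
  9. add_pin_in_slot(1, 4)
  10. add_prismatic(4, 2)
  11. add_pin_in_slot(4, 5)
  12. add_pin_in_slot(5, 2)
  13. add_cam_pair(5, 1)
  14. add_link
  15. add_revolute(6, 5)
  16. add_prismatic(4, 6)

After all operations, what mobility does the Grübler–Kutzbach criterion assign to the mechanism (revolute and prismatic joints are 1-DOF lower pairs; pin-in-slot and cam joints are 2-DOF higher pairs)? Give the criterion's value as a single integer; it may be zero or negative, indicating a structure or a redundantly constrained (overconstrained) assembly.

M = 2

[1;0;0] (link 0 is ground)
L+ [2;0;0]
P(1,0)∈J1 [2;1;0]
L+ [3;1;0]
L+ [4;1;0]
P(1,3)∈J1 [4;2;0]
R(2,1)∈J1 [4;3;0]
L+ [5;3;0]
L+ [6;3;0]
PS(1,4)∈J2 [6;3;1]
P(4,2)∈J1 [6;4;1]
PS(4,5)∈J2 [6;4;2]
PS(5,2)∈J2 [6;4;3]
C(5,1)∈J2 [6;4;4]
L+ [7;4;4]
R(6,5)∈J1 [7;5;4]
P(4,6)∈J1 [7;6;4]
mobility = 18 − 12 − 4 = 2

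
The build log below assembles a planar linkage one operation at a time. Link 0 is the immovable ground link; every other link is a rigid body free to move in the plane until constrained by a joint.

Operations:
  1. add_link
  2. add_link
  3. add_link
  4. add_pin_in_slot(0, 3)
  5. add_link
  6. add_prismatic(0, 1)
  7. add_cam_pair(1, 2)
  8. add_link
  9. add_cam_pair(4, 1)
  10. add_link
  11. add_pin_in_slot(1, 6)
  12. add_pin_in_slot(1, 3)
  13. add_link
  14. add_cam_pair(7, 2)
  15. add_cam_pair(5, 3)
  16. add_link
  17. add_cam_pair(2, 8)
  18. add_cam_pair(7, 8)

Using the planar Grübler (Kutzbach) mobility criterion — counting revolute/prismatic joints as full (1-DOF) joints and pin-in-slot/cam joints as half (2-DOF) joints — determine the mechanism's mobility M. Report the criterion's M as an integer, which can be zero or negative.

M = 13

(L,J1,J2)=(1,0,0); link0 fixed
link1: (2,0,0)
link2: (3,0,0)
link3: (4,0,0)
PS 0-3 [J2]: (4,0,1)
link4: (5,0,1)
P 0-1 [J1]: (5,1,1)
C 1-2 [J2]: (5,1,2)
link5: (6,1,2)
C 4-1 [J2]: (6,1,3)
link6: (7,1,3)
PS 1-6 [J2]: (7,1,4)
PS 1-3 [J2]: (7,1,5)
link7: (8,1,5)
C 7-2 [J2]: (8,1,6)
C 5-3 [J2]: (8,1,7)
link8: (9,1,7)
C 2-8 [J2]: (9,1,8)
C 7-8 [J2]: (9,1,9)
Grübler: 3·8 − 2·1 − 9 = 13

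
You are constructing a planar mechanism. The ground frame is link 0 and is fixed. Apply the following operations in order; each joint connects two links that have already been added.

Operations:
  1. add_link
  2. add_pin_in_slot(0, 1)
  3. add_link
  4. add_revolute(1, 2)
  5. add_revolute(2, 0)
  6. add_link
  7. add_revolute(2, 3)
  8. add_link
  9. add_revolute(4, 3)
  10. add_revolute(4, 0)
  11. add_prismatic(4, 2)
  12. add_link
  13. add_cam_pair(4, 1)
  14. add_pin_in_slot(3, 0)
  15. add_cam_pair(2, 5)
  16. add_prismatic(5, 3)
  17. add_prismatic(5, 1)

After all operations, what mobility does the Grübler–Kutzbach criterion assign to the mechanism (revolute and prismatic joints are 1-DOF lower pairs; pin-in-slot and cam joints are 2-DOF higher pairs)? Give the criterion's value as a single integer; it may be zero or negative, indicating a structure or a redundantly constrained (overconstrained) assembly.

ground; <1,0,0>
#1 <2,0,0>
PS:0↔1 J2 <2,0,1>
#2 <3,0,1>
R:1↔2 J1 <3,1,1>
R:2↔0 J1 <3,2,1>
#3 <4,2,1>
R:2↔3 J1 <4,3,1>
#4 <5,3,1>
R:4↔3 J1 <5,4,1>
R:4↔0 J1 <5,5,1>
P:4↔2 J1 <5,6,1>
#5 <6,6,1>
C:4↔1 J2 <6,6,2>
PS:3↔0 J2 <6,6,3>
C:2↔5 J2 <6,6,4>
P:5↔3 J1 <6,7,4>
P:5↔1 J1 <6,8,4>
3×5 − 2×8 − 1×4 = -5

M = -5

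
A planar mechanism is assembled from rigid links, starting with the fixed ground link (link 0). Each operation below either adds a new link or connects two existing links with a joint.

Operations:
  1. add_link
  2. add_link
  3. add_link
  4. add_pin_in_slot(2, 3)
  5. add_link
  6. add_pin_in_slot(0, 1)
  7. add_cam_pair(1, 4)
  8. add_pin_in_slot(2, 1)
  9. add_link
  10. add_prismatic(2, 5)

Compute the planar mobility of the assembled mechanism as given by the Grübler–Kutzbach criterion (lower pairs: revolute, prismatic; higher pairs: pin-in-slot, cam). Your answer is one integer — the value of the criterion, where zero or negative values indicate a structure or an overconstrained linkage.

[1;0;0] (link 0 is ground)
L+ [2;0;0]
L+ [3;0;0]
L+ [4;0;0]
PS(2,3)∈J2 [4;0;1]
L+ [5;0;1]
PS(0,1)∈J2 [5;0;2]
C(1,4)∈J2 [5;0;3]
PS(2,1)∈J2 [5;0;4]
L+ [6;0;4]
P(2,5)∈J1 [6;1;4]
mobility = 15 − 2 − 4 = 9

M = 9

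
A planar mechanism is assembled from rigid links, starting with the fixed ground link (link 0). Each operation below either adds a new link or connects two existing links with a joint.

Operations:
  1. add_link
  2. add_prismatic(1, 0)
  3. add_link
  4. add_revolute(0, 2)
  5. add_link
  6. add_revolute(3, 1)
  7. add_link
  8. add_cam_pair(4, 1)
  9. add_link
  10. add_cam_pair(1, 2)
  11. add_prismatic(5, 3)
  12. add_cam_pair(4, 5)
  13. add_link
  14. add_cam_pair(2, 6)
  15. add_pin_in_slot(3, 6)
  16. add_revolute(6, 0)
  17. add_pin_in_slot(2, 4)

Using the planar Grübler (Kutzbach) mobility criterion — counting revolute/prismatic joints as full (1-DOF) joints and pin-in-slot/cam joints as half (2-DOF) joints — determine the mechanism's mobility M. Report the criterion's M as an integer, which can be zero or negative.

M = 2

link 0 = ground. State L|J1|J2 = 1|0|0
+link1  2|0|0
P(1,0) f=1→J1  2|1|0
+link2  3|1|0
R(0,2) f=1→J1  3|2|0
+link3  4|2|0
R(3,1) f=1→J1  4|3|0
+link4  5|3|0
C(4,1) f=2→J2  5|3|1
+link5  6|3|1
C(1,2) f=2→J2  6|3|2
P(5,3) f=1→J1  6|4|2
C(4,5) f=2→J2  6|4|3
+link6  7|4|3
C(2,6) f=2→J2  7|4|4
PS(3,6) f=2→J2  7|4|5
R(6,0) f=1→J1  7|5|5
PS(2,4) f=2→J2  7|5|6
M = 3(7−1)−2·5−6 = 18−10−6 = 2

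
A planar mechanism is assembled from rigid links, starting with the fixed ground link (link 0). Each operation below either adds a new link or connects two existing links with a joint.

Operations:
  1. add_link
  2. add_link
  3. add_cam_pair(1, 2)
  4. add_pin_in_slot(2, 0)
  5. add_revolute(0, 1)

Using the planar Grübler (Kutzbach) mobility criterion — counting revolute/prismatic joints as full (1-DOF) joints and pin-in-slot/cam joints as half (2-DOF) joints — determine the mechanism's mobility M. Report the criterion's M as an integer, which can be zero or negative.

[1;0;0] (link 0 is ground)
L+ [2;0;0]
L+ [3;0;0]
C(1,2)∈J2 [3;0;1]
PS(2,0)∈J2 [3;0;2]
R(0,1)∈J1 [3;1;2]
mobility = 6 − 2 − 2 = 2

M = 2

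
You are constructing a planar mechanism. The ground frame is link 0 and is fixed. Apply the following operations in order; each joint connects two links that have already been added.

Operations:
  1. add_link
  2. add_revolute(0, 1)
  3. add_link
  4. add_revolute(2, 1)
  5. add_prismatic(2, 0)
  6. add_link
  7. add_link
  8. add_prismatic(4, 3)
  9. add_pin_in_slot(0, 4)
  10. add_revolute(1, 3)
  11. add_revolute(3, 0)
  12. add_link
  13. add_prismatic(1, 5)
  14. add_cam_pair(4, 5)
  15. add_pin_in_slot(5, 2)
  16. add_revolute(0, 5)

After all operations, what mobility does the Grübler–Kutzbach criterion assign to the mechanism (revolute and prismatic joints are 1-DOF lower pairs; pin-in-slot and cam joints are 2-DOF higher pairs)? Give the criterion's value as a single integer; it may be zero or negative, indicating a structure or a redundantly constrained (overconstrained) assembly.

link 0 = ground. State L|J1|J2 = 1|0|0
+link1  2|0|0
R(0,1) f=1→J1  2|1|0
+link2  3|1|0
R(2,1) f=1→J1  3|2|0
P(2,0) f=1→J1  3|3|0
+link3  4|3|0
+link4  5|3|0
P(4,3) f=1→J1  5|4|0
PS(0,4) f=2→J2  5|4|1
R(1,3) f=1→J1  5|5|1
R(3,0) f=1→J1  5|6|1
+link5  6|6|1
P(1,5) f=1→J1  6|7|1
C(4,5) f=2→J2  6|7|2
PS(5,2) f=2→J2  6|7|3
R(0,5) f=1→J1  6|8|3
M = 3(6−1)−2·8−3 = 15−16−3 = -4

M = -4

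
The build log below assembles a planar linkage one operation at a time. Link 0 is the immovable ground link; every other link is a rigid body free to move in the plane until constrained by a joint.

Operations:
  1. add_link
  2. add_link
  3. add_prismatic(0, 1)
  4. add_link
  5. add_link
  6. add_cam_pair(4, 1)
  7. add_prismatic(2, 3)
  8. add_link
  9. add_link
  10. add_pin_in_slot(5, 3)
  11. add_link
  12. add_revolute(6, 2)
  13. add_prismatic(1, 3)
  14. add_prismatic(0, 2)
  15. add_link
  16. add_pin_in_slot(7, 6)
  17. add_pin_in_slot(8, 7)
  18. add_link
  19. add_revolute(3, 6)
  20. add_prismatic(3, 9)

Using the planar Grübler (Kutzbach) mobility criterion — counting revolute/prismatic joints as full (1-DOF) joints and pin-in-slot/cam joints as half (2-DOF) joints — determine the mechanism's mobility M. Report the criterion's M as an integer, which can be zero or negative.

(L,J1,J2)=(1,0,0); link0 fixed
link1: (2,0,0)
link2: (3,0,0)
P 0-1 [J1]: (3,1,0)
link3: (4,1,0)
link4: (5,1,0)
C 4-1 [J2]: (5,1,1)
P 2-3 [J1]: (5,2,1)
link5: (6,2,1)
link6: (7,2,1)
PS 5-3 [J2]: (7,2,2)
link7: (8,2,2)
R 6-2 [J1]: (8,3,2)
P 1-3 [J1]: (8,4,2)
P 0-2 [J1]: (8,5,2)
link8: (9,5,2)
PS 7-6 [J2]: (9,5,3)
PS 8-7 [J2]: (9,5,4)
link9: (10,5,4)
R 3-6 [J1]: (10,6,4)
P 3-9 [J1]: (10,7,4)
Grübler: 3·9 − 2·7 − 4 = 9

M = 9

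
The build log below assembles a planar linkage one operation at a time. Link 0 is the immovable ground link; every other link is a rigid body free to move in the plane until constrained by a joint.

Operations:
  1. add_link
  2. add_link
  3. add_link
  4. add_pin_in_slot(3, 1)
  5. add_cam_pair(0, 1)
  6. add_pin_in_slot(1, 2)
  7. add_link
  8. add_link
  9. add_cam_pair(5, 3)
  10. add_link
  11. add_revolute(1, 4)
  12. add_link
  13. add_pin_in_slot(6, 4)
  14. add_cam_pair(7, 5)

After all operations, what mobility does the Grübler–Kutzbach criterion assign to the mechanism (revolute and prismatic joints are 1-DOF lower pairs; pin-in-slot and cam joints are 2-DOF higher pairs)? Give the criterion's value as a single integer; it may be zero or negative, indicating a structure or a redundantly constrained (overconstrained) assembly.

(L,J1,J2)=(1,0,0); link0 fixed
link1: (2,0,0)
link2: (3,0,0)
link3: (4,0,0)
PS 3-1 [J2]: (4,0,1)
C 0-1 [J2]: (4,0,2)
PS 1-2 [J2]: (4,0,3)
link4: (5,0,3)
link5: (6,0,3)
C 5-3 [J2]: (6,0,4)
link6: (7,0,4)
R 1-4 [J1]: (7,1,4)
link7: (8,1,4)
PS 6-4 [J2]: (8,1,5)
C 7-5 [J2]: (8,1,6)
Grübler: 3·7 − 2·1 − 6 = 13

M = 13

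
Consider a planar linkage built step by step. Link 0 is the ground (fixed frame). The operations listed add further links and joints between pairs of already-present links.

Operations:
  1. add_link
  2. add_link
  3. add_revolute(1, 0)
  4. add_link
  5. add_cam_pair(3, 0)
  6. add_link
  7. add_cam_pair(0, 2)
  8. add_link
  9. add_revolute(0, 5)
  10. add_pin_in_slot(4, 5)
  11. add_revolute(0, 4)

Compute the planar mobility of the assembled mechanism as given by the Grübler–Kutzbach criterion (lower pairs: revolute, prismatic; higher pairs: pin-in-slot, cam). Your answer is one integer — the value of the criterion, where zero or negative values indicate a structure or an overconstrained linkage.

ground; <1,0,0>
#1 <2,0,0>
#2 <3,0,0>
R:1↔0 J1 <3,1,0>
#3 <4,1,0>
C:3↔0 J2 <4,1,1>
#4 <5,1,1>
C:0↔2 J2 <5,1,2>
#5 <6,1,2>
R:0↔5 J1 <6,2,2>
PS:4↔5 J2 <6,2,3>
R:0↔4 J1 <6,3,3>
3×5 − 2×3 − 1×3 = 6

M = 6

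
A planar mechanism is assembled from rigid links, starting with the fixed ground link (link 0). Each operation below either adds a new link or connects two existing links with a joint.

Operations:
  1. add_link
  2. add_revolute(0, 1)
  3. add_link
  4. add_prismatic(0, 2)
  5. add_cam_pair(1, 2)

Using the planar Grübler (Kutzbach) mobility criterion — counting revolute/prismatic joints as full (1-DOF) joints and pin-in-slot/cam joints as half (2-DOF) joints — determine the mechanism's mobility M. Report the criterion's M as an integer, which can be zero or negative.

M = 1

ground; <1,0,0>
#1 <2,0,0>
R:0↔1 J1 <2,1,0>
#2 <3,1,0>
P:0↔2 J1 <3,2,0>
C:1↔2 J2 <3,2,1>
3×2 − 2×2 − 1×1 = 1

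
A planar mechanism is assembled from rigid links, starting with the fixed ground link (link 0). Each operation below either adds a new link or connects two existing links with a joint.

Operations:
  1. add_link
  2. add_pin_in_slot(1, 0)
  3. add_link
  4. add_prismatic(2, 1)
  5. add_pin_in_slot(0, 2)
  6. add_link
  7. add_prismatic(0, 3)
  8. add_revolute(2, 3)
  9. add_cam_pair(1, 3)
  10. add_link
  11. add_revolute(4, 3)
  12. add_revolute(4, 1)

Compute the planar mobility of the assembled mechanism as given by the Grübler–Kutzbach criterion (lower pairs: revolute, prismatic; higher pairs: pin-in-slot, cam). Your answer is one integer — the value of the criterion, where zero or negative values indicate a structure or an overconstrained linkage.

L=1 J1=0 J2=0
add link → L=2 J1=0 J2=0
PS@1,0 dof=2 J2 → L=2 J1=0 J2=1
add link → L=3 J1=0 J2=1
P@2,1 dof=1 J1 → L=3 J1=1 J2=1
PS@0,2 dof=2 J2 → L=3 J1=1 J2=2
add link → L=4 J1=1 J2=2
P@0,3 dof=1 J1 → L=4 J1=2 J2=2
R@2,3 dof=1 J1 → L=4 J1=3 J2=2
C@1,3 dof=2 J2 → L=4 J1=3 J2=3
add link → L=5 J1=3 J2=3
R@4,3 dof=1 J1 → L=5 J1=4 J2=3
R@4,1 dof=1 J1 → L=5 J1=5 J2=3
M=3(L−1)−2J1−J2=3·4−2·5−3=-1

M = -1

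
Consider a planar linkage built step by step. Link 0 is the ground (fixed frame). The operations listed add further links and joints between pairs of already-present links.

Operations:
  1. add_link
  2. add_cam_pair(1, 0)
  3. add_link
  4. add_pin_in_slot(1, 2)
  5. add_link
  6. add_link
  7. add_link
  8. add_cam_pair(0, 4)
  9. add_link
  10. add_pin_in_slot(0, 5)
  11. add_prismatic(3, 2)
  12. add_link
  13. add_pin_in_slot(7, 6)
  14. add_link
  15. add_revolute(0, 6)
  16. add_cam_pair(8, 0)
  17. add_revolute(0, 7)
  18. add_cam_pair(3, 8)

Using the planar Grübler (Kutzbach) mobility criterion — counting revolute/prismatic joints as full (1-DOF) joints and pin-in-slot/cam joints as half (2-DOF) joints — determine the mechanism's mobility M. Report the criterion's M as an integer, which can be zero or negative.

M = 11

ground; <1,0,0>
#1 <2,0,0>
C:1↔0 J2 <2,0,1>
#2 <3,0,1>
PS:1↔2 J2 <3,0,2>
#3 <4,0,2>
#4 <5,0,2>
#5 <6,0,2>
C:0↔4 J2 <6,0,3>
#6 <7,0,3>
PS:0↔5 J2 <7,0,4>
P:3↔2 J1 <7,1,4>
#7 <8,1,4>
PS:7↔6 J2 <8,1,5>
#8 <9,1,5>
R:0↔6 J1 <9,2,5>
C:8↔0 J2 <9,2,6>
R:0↔7 J1 <9,3,6>
C:3↔8 J2 <9,3,7>
3×8 − 2×3 − 1×7 = 11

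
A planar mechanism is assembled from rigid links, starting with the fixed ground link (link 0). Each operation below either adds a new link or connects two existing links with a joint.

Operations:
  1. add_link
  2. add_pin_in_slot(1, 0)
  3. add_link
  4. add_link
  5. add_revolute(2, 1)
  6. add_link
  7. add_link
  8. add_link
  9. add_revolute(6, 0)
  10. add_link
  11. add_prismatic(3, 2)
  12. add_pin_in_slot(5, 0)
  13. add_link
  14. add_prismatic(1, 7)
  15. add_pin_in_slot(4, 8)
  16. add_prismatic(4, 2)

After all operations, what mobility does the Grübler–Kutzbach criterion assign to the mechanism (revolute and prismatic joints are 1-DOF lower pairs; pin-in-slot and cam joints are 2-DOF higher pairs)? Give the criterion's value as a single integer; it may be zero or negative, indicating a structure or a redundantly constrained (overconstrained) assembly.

ground; <1,0,0>
#1 <2,0,0>
PS:1↔0 J2 <2,0,1>
#2 <3,0,1>
#3 <4,0,1>
R:2↔1 J1 <4,1,1>
#4 <5,1,1>
#5 <6,1,1>
#6 <7,1,1>
R:6↔0 J1 <7,2,1>
#7 <8,2,1>
P:3↔2 J1 <8,3,1>
PS:5↔0 J2 <8,3,2>
#8 <9,3,2>
P:1↔7 J1 <9,4,2>
PS:4↔8 J2 <9,4,3>
P:4↔2 J1 <9,5,3>
3×8 − 2×5 − 1×3 = 11

M = 11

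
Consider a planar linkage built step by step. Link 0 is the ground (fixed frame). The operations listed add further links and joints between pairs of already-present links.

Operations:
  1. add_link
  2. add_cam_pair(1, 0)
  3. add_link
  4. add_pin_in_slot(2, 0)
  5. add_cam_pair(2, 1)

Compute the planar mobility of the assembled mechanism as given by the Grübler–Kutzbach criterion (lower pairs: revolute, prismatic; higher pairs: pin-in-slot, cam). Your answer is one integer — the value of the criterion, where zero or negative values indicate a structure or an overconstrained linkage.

ground; <1,0,0>
#1 <2,0,0>
C:1↔0 J2 <2,0,1>
#2 <3,0,1>
PS:2↔0 J2 <3,0,2>
C:2↔1 J2 <3,0,3>
3×2 − 2×0 − 1×3 = 3

M = 3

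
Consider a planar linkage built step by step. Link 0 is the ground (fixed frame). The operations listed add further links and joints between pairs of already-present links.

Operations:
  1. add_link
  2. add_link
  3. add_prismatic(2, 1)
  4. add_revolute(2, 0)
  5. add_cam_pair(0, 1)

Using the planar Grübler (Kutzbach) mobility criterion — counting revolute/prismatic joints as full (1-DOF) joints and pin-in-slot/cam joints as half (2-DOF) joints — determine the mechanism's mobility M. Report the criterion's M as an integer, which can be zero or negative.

link 0 = ground. State L|J1|J2 = 1|0|0
+link1  2|0|0
+link2  3|0|0
P(2,1) f=1→J1  3|1|0
R(2,0) f=1→J1  3|2|0
C(0,1) f=2→J2  3|2|1
M = 3(3−1)−2·2−1 = 6−4−1 = 1

M = 1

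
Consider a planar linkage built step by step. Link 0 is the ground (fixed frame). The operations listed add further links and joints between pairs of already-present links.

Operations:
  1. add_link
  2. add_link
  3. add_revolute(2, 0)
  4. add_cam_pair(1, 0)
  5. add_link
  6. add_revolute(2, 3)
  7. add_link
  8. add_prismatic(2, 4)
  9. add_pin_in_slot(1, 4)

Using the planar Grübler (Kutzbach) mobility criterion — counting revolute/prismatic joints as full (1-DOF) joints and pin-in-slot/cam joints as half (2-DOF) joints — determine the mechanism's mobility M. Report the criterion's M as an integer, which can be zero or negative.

M = 4

[1;0;0] (link 0 is ground)
L+ [2;0;0]
L+ [3;0;0]
R(2,0)∈J1 [3;1;0]
C(1,0)∈J2 [3;1;1]
L+ [4;1;1]
R(2,3)∈J1 [4;2;1]
L+ [5;2;1]
P(2,4)∈J1 [5;3;1]
PS(1,4)∈J2 [5;3;2]
mobility = 12 − 6 − 2 = 4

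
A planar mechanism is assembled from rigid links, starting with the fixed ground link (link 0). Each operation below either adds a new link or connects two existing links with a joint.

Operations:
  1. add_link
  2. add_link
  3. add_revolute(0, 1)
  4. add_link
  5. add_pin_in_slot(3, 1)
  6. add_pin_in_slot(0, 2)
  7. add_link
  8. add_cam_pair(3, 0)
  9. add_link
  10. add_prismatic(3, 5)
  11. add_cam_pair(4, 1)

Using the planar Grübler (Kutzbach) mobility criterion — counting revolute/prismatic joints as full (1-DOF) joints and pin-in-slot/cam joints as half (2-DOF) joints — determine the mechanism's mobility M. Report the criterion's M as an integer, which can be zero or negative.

L=1 J1=0 J2=0
add link → L=2 J1=0 J2=0
add link → L=3 J1=0 J2=0
R@0,1 dof=1 J1 → L=3 J1=1 J2=0
add link → L=4 J1=1 J2=0
PS@3,1 dof=2 J2 → L=4 J1=1 J2=1
PS@0,2 dof=2 J2 → L=4 J1=1 J2=2
add link → L=5 J1=1 J2=2
C@3,0 dof=2 J2 → L=5 J1=1 J2=3
add link → L=6 J1=1 J2=3
P@3,5 dof=1 J1 → L=6 J1=2 J2=3
C@4,1 dof=2 J2 → L=6 J1=2 J2=4
M=3(L−1)−2J1−J2=3·5−2·2−4=7

M = 7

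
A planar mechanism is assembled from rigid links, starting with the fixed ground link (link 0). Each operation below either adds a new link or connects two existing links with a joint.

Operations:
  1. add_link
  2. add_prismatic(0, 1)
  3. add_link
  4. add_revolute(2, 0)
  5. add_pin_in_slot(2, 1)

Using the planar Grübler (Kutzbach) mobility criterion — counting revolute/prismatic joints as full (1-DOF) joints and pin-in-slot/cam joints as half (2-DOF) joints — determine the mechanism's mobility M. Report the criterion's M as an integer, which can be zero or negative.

(L,J1,J2)=(1,0,0); link0 fixed
link1: (2,0,0)
P 0-1 [J1]: (2,1,0)
link2: (3,1,0)
R 2-0 [J1]: (3,2,0)
PS 2-1 [J2]: (3,2,1)
Grübler: 3·2 − 2·2 − 1 = 1

M = 1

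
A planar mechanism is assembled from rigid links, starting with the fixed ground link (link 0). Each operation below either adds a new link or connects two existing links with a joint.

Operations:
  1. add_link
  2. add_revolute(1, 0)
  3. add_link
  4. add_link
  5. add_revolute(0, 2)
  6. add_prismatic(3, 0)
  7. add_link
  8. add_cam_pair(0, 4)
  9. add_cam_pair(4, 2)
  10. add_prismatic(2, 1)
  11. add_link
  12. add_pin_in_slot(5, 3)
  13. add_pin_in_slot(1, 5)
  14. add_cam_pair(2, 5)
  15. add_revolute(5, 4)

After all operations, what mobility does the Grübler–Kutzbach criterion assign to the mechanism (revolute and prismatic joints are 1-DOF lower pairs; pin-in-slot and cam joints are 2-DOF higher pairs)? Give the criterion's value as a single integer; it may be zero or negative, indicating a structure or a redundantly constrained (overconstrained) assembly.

M = 0

ground; <1,0,0>
#1 <2,0,0>
R:1↔0 J1 <2,1,0>
#2 <3,1,0>
#3 <4,1,0>
R:0↔2 J1 <4,2,0>
P:3↔0 J1 <4,3,0>
#4 <5,3,0>
C:0↔4 J2 <5,3,1>
C:4↔2 J2 <5,3,2>
P:2↔1 J1 <5,4,2>
#5 <6,4,2>
PS:5↔3 J2 <6,4,3>
PS:1↔5 J2 <6,4,4>
C:2↔5 J2 <6,4,5>
R:5↔4 J1 <6,5,5>
3×5 − 2×5 − 1×5 = 0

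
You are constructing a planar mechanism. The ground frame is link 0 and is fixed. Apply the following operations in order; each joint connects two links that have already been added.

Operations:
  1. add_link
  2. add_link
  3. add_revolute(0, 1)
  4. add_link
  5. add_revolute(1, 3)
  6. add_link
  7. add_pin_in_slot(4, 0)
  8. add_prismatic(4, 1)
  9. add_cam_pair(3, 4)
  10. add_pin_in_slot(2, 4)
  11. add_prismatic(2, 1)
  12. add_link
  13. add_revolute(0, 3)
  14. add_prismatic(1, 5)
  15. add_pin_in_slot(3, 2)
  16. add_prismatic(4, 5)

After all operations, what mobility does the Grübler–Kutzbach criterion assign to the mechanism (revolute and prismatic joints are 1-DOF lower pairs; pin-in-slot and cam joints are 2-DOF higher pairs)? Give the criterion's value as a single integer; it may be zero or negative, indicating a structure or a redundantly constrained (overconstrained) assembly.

M = -3

ground; <1,0,0>
#1 <2,0,0>
#2 <3,0,0>
R:0↔1 J1 <3,1,0>
#3 <4,1,0>
R:1↔3 J1 <4,2,0>
#4 <5,2,0>
PS:4↔0 J2 <5,2,1>
P:4↔1 J1 <5,3,1>
C:3↔4 J2 <5,3,2>
PS:2↔4 J2 <5,3,3>
P:2↔1 J1 <5,4,3>
#5 <6,4,3>
R:0↔3 J1 <6,5,3>
P:1↔5 J1 <6,6,3>
PS:3↔2 J2 <6,6,4>
P:4↔5 J1 <6,7,4>
3×5 − 2×7 − 1×4 = -3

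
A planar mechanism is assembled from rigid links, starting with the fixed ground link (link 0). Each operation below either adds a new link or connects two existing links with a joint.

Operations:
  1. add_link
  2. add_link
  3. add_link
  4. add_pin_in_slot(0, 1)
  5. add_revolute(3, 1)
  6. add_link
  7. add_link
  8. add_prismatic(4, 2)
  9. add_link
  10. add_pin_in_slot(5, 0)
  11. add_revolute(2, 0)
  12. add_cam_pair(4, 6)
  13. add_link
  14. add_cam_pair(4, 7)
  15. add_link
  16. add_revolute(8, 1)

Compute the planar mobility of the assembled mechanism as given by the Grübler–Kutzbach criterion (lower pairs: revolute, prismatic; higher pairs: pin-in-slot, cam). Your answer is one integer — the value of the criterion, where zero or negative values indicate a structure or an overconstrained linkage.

link 0 = ground. State L|J1|J2 = 1|0|0
+link1  2|0|0
+link2  3|0|0
+link3  4|0|0
PS(0,1) f=2→J2  4|0|1
R(3,1) f=1→J1  4|1|1
+link4  5|1|1
+link5  6|1|1
P(4,2) f=1→J1  6|2|1
+link6  7|2|1
PS(5,0) f=2→J2  7|2|2
R(2,0) f=1→J1  7|3|2
C(4,6) f=2→J2  7|3|3
+link7  8|3|3
C(4,7) f=2→J2  8|3|4
+link8  9|3|4
R(8,1) f=1→J1  9|4|4
M = 3(9−1)−2·4−4 = 24−8−4 = 12

M = 12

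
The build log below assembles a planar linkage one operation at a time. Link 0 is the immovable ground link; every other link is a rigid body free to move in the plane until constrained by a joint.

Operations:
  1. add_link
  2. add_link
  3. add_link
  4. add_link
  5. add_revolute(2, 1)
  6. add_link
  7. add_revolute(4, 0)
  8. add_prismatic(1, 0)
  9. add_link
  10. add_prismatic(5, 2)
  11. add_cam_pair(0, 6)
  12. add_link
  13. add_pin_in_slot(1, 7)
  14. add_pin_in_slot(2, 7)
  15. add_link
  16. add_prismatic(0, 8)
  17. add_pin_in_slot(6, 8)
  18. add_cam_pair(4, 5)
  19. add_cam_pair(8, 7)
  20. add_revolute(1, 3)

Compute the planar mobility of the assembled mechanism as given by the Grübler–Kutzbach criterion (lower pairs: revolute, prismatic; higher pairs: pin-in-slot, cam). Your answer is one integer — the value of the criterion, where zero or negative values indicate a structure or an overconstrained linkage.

M = 6

[1;0;0] (link 0 is ground)
L+ [2;0;0]
L+ [3;0;0]
L+ [4;0;0]
L+ [5;0;0]
R(2,1)∈J1 [5;1;0]
L+ [6;1;0]
R(4,0)∈J1 [6;2;0]
P(1,0)∈J1 [6;3;0]
L+ [7;3;0]
P(5,2)∈J1 [7;4;0]
C(0,6)∈J2 [7;4;1]
L+ [8;4;1]
PS(1,7)∈J2 [8;4;2]
PS(2,7)∈J2 [8;4;3]
L+ [9;4;3]
P(0,8)∈J1 [9;5;3]
PS(6,8)∈J2 [9;5;4]
C(4,5)∈J2 [9;5;5]
C(8,7)∈J2 [9;5;6]
R(1,3)∈J1 [9;6;6]
mobility = 24 − 12 − 6 = 6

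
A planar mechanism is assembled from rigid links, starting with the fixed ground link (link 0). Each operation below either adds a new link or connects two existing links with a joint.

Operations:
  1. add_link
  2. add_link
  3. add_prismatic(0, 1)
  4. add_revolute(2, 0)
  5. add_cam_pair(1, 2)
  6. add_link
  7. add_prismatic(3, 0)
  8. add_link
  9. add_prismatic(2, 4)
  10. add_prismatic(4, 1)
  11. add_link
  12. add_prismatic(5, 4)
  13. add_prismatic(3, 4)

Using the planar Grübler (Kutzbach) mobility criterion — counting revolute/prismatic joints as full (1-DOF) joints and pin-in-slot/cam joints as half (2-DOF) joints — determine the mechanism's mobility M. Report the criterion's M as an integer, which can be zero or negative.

ground; <1,0,0>
#1 <2,0,0>
#2 <3,0,0>
P:0↔1 J1 <3,1,0>
R:2↔0 J1 <3,2,0>
C:1↔2 J2 <3,2,1>
#3 <4,2,1>
P:3↔0 J1 <4,3,1>
#4 <5,3,1>
P:2↔4 J1 <5,4,1>
P:4↔1 J1 <5,5,1>
#5 <6,5,1>
P:5↔4 J1 <6,6,1>
P:3↔4 J1 <6,7,1>
3×5 − 2×7 − 1×1 = 0

M = 0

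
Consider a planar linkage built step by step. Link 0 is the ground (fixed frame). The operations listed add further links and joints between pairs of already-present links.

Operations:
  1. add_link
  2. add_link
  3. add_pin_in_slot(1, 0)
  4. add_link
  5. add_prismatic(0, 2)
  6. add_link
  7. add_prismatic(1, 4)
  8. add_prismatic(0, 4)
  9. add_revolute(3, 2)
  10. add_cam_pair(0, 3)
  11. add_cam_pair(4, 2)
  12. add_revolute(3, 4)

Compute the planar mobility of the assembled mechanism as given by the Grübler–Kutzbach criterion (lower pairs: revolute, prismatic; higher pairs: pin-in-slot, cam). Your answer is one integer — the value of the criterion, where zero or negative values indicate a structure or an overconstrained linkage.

M = -1

L=1 J1=0 J2=0
add link → L=2 J1=0 J2=0
add link → L=3 J1=0 J2=0
PS@1,0 dof=2 J2 → L=3 J1=0 J2=1
add link → L=4 J1=0 J2=1
P@0,2 dof=1 J1 → L=4 J1=1 J2=1
add link → L=5 J1=1 J2=1
P@1,4 dof=1 J1 → L=5 J1=2 J2=1
P@0,4 dof=1 J1 → L=5 J1=3 J2=1
R@3,2 dof=1 J1 → L=5 J1=4 J2=1
C@0,3 dof=2 J2 → L=5 J1=4 J2=2
C@4,2 dof=2 J2 → L=5 J1=4 J2=3
R@3,4 dof=1 J1 → L=5 J1=5 J2=3
M=3(L−1)−2J1−J2=3·4−2·5−3=-1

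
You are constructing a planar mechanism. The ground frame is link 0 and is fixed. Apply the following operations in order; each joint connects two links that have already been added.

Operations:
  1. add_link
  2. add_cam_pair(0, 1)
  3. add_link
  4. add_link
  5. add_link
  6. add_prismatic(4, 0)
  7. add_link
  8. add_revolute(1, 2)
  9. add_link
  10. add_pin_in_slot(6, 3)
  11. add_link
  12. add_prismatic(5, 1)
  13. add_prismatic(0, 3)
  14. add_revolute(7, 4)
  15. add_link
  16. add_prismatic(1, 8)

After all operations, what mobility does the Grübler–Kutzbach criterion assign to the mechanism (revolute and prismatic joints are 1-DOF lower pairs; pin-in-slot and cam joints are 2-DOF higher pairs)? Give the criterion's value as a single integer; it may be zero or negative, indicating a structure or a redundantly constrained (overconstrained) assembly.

ground; <1,0,0>
#1 <2,0,0>
C:0↔1 J2 <2,0,1>
#2 <3,0,1>
#3 <4,0,1>
#4 <5,0,1>
P:4↔0 J1 <5,1,1>
#5 <6,1,1>
R:1↔2 J1 <6,2,1>
#6 <7,2,1>
PS:6↔3 J2 <7,2,2>
#7 <8,2,2>
P:5↔1 J1 <8,3,2>
P:0↔3 J1 <8,4,2>
R:7↔4 J1 <8,5,2>
#8 <9,5,2>
P:1↔8 J1 <9,6,2>
3×8 − 2×6 − 1×2 = 10

M = 10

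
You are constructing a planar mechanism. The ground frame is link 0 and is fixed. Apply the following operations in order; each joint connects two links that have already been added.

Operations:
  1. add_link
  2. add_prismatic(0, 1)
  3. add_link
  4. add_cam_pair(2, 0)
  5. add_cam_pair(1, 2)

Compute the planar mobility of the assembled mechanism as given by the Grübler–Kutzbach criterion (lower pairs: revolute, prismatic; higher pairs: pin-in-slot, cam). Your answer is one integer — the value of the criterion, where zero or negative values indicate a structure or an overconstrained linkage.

(L,J1,J2)=(1,0,0); link0 fixed
link1: (2,0,0)
P 0-1 [J1]: (2,1,0)
link2: (3,1,0)
C 2-0 [J2]: (3,1,1)
C 1-2 [J2]: (3,1,2)
Grübler: 3·2 − 2·1 − 2 = 2

M = 2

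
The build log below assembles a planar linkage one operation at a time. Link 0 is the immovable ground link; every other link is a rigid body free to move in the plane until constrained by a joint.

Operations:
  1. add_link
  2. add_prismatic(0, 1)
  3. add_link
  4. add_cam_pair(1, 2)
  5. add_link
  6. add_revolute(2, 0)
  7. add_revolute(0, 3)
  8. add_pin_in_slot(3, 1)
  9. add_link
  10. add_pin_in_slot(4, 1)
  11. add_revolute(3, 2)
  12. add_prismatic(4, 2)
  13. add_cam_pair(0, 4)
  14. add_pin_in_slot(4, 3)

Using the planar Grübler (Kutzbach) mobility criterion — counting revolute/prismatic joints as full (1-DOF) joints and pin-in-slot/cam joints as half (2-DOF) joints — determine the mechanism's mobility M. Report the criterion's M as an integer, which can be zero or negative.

L=1 J1=0 J2=0
add link → L=2 J1=0 J2=0
P@0,1 dof=1 J1 → L=2 J1=1 J2=0
add link → L=3 J1=1 J2=0
C@1,2 dof=2 J2 → L=3 J1=1 J2=1
add link → L=4 J1=1 J2=1
R@2,0 dof=1 J1 → L=4 J1=2 J2=1
R@0,3 dof=1 J1 → L=4 J1=3 J2=1
PS@3,1 dof=2 J2 → L=4 J1=3 J2=2
add link → L=5 J1=3 J2=2
PS@4,1 dof=2 J2 → L=5 J1=3 J2=3
R@3,2 dof=1 J1 → L=5 J1=4 J2=3
P@4,2 dof=1 J1 → L=5 J1=5 J2=3
C@0,4 dof=2 J2 → L=5 J1=5 J2=4
PS@4,3 dof=2 J2 → L=5 J1=5 J2=5
M=3(L−1)−2J1−J2=3·4−2·5−5=-3

M = -3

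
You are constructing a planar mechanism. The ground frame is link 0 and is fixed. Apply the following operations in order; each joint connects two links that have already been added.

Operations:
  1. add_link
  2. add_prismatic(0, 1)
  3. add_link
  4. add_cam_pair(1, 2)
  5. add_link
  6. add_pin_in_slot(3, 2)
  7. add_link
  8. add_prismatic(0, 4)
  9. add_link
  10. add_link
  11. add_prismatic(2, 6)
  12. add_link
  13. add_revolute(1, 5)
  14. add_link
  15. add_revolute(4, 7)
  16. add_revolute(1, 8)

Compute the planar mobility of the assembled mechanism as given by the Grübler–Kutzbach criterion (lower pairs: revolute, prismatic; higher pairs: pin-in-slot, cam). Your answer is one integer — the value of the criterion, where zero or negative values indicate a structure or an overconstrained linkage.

link 0 = ground. State L|J1|J2 = 1|0|0
+link1  2|0|0
P(0,1) f=1→J1  2|1|0
+link2  3|1|0
C(1,2) f=2→J2  3|1|1
+link3  4|1|1
PS(3,2) f=2→J2  4|1|2
+link4  5|1|2
P(0,4) f=1→J1  5|2|2
+link5  6|2|2
+link6  7|2|2
P(2,6) f=1→J1  7|3|2
+link7  8|3|2
R(1,5) f=1→J1  8|4|2
+link8  9|4|2
R(4,7) f=1→J1  9|5|2
R(1,8) f=1→J1  9|6|2
M = 3(9−1)−2·6−2 = 24−12−2 = 10

M = 10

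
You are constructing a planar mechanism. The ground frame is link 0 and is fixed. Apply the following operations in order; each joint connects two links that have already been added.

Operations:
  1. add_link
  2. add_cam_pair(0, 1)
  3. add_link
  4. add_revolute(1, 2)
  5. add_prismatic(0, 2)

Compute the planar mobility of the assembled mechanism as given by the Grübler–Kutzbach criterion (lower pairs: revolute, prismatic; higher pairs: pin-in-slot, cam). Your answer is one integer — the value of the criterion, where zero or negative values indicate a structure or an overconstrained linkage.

(L,J1,J2)=(1,0,0); link0 fixed
link1: (2,0,0)
C 0-1 [J2]: (2,0,1)
link2: (3,0,1)
R 1-2 [J1]: (3,1,1)
P 0-2 [J1]: (3,2,1)
Grübler: 3·2 − 2·2 − 1 = 1

M = 1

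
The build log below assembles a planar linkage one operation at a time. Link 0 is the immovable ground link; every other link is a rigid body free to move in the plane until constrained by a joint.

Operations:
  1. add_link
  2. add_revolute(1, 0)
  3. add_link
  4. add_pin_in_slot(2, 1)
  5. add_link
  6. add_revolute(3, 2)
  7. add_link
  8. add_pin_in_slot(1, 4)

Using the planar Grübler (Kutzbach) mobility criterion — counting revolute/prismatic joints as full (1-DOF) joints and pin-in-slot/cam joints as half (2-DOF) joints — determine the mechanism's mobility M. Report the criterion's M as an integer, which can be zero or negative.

[1;0;0] (link 0 is ground)
L+ [2;0;0]
R(1,0)∈J1 [2;1;0]
L+ [3;1;0]
PS(2,1)∈J2 [3;1;1]
L+ [4;1;1]
R(3,2)∈J1 [4;2;1]
L+ [5;2;1]
PS(1,4)∈J2 [5;2;2]
mobility = 12 − 4 − 2 = 6

M = 6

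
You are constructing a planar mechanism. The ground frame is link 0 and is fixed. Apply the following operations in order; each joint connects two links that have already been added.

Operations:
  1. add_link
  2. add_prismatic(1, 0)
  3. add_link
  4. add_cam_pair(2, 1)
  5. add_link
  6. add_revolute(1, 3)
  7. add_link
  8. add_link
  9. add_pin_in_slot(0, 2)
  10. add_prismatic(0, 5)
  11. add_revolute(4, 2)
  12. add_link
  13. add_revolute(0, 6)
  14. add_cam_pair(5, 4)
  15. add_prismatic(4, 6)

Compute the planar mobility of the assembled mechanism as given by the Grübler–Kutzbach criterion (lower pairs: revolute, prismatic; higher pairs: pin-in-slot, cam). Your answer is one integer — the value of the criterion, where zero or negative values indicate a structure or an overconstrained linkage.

L=1 J1=0 J2=0
add link → L=2 J1=0 J2=0
P@1,0 dof=1 J1 → L=2 J1=1 J2=0
add link → L=3 J1=1 J2=0
C@2,1 dof=2 J2 → L=3 J1=1 J2=1
add link → L=4 J1=1 J2=1
R@1,3 dof=1 J1 → L=4 J1=2 J2=1
add link → L=5 J1=2 J2=1
add link → L=6 J1=2 J2=1
PS@0,2 dof=2 J2 → L=6 J1=2 J2=2
P@0,5 dof=1 J1 → L=6 J1=3 J2=2
R@4,2 dof=1 J1 → L=6 J1=4 J2=2
add link → L=7 J1=4 J2=2
R@0,6 dof=1 J1 → L=7 J1=5 J2=2
C@5,4 dof=2 J2 → L=7 J1=5 J2=3
P@4,6 dof=1 J1 → L=7 J1=6 J2=3
M=3(L−1)−2J1−J2=3·6−2·6−3=3

M = 3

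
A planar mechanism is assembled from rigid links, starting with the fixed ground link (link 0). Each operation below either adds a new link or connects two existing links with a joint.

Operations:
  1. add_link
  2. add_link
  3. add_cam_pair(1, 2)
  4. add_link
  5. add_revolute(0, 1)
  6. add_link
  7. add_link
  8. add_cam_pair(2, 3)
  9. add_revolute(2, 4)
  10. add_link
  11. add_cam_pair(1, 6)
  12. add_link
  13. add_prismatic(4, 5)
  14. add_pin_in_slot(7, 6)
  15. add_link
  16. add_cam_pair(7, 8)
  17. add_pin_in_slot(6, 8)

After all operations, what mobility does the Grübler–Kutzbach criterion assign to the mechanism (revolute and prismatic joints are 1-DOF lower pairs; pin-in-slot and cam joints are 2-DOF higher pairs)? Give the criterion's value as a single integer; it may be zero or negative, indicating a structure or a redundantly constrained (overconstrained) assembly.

M = 12

(L,J1,J2)=(1,0,0); link0 fixed
link1: (2,0,0)
link2: (3,0,0)
C 1-2 [J2]: (3,0,1)
link3: (4,0,1)
R 0-1 [J1]: (4,1,1)
link4: (5,1,1)
link5: (6,1,1)
C 2-3 [J2]: (6,1,2)
R 2-4 [J1]: (6,2,2)
link6: (7,2,2)
C 1-6 [J2]: (7,2,3)
link7: (8,2,3)
P 4-5 [J1]: (8,3,3)
PS 7-6 [J2]: (8,3,4)
link8: (9,3,4)
C 7-8 [J2]: (9,3,5)
PS 6-8 [J2]: (9,3,6)
Grübler: 3·8 − 2·3 − 6 = 12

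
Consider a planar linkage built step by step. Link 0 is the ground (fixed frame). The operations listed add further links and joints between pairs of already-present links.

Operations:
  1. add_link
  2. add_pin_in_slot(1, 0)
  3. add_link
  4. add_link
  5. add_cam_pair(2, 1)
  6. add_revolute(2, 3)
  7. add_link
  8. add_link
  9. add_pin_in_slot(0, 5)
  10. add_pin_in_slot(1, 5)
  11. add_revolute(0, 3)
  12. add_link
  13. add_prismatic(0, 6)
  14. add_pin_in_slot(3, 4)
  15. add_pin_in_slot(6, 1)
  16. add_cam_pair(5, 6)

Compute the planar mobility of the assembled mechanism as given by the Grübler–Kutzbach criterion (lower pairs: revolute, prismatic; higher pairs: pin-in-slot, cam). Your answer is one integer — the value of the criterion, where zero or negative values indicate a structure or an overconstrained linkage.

M = 5

link 0 = ground. State L|J1|J2 = 1|0|0
+link1  2|0|0
PS(1,0) f=2→J2  2|0|1
+link2  3|0|1
+link3  4|0|1
C(2,1) f=2→J2  4|0|2
R(2,3) f=1→J1  4|1|2
+link4  5|1|2
+link5  6|1|2
PS(0,5) f=2→J2  6|1|3
PS(1,5) f=2→J2  6|1|4
R(0,3) f=1→J1  6|2|4
+link6  7|2|4
P(0,6) f=1→J1  7|3|4
PS(3,4) f=2→J2  7|3|5
PS(6,1) f=2→J2  7|3|6
C(5,6) f=2→J2  7|3|7
M = 3(7−1)−2·3−7 = 18−6−7 = 5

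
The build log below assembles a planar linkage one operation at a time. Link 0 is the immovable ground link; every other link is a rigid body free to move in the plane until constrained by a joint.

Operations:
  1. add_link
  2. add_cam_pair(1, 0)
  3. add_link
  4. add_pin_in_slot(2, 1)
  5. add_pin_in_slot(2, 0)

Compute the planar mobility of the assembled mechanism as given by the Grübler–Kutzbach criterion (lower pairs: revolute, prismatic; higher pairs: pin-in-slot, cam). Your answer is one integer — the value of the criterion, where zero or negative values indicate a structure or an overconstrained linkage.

link 0 = ground. State L|J1|J2 = 1|0|0
+link1  2|0|0
C(1,0) f=2→J2  2|0|1
+link2  3|0|1
PS(2,1) f=2→J2  3|0|2
PS(2,0) f=2→J2  3|0|3
M = 3(3−1)−2·0−3 = 6−0−3 = 3

M = 3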